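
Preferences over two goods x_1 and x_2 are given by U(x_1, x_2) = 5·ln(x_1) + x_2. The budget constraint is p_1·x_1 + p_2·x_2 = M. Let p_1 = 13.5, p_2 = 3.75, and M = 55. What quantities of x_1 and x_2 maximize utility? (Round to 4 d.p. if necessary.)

Set MRS = p_1/p_2: (5/x_1)/1 = p_1/p_2.
So x_1*(p_1,p_2) = 5·p_2/p_1, independent of income; and x_2* = (M − 5·p_2)/p_2.
At the given prices: x_1* = 5·3.75/13.5 = 1.3889, and x_2* = 9.6667.

x_1* = 1.3889, x_2* = 9.6667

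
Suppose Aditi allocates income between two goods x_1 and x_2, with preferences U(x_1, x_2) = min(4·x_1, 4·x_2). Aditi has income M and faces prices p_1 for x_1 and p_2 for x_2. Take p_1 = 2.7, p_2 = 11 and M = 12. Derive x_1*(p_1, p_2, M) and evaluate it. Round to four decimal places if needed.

x_1* = 0.8759

With perfect complements, no substitution: consume in ratio x_1:x_2 = 4:4.
Budget: p_1·x_1 + p_2·x_1 = M, so (4·p_1 + 4·p_2)·x_1 = 4·M.
Demand: x_1*(p_1,p_2,M) = 4·M/(4·p_1 + 4·p_2), x_2* = 4·M/(4·p_1 + 4·p_2).
Here 4·2.7 + 4·11 = 54.8, giving x_1* = 0.8759.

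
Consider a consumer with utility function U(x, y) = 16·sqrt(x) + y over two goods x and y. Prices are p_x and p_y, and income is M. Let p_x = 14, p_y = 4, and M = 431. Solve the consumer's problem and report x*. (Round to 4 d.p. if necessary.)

x* = 5.2245

Set MRS = p_x/p_y: 8·x^(−1/2) = p_x/p_y.
Solve: √x = 8·p_y/p_x, so x*(p_x,p_y) = (8·p_y/p_x)², and y* = (M − p_x·x*)/p_y.
Plugging in: x* = (8·4/14)² = 5.2245.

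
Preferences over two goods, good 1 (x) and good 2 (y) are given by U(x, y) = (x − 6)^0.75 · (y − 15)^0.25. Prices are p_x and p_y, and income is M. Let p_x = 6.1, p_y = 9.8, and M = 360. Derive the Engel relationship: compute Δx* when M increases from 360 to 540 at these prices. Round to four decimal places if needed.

Δx* = 22.1311

MRS = 3·(y−15)/(x−6). Tangency with p_x/p_y gives y−15 = (1/3)·(p_x/p_y)·(x−6).
After buying the subsistence bundle (6, 15), a share 0.75 of the remaining income goes to x: x* = 6 + 0.75·(M − 6p_x − 15p_y)/p_x.
Discretionary income = 360 − 6·6.1 − 15·9.8 = 176.4; x* = 6 + 0.75·176.4/6.1 = 27.6885.
At M' = 540: x* = 49.8197. Change: 49.8197 − 27.6885 = 22.1311.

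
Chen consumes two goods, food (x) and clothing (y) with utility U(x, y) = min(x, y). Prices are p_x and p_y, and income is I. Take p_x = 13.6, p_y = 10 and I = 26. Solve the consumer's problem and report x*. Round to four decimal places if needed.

Demand: x*(p_x,p_y,I) = I/(p_x + p_y), y* = I/(p_x + p_y).
Here 13.6 + 10 = 23.6, giving x* = 1.1017.

x* = 1.1017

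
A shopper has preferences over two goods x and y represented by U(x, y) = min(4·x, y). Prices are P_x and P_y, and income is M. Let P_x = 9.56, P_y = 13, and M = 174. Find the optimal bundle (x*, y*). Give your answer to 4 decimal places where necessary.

With perfect complements, no substitution: consume in ratio x:y = 1:4.
Budget: P_x·x + P_y·4·x = M, so (P_x + 4·P_y)·x = M.
Demand: x*(P_x,P_y,M) = M/(P_x + 4·P_y), y* = 4·M/(P_x + 4·P_y).
Here 9.56 + 4·13 = 61.56, giving x* = 2.8265 and y* = 11.306.

x* = 2.8265, y* = 11.306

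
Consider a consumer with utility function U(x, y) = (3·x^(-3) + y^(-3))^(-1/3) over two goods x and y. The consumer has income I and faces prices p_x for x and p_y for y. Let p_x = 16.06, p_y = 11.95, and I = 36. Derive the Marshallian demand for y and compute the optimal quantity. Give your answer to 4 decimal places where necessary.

From the CES first-order condition, 3·(y/x)^(4) = p_x/p_y.
Solve for the ratio: y/x = [(1/3)·p_x/p_y]^(0.25).
With the ratio pinned down, the budget gives x* = I/(p_x + p_y·(y/x)) and y* = (y/x)·x*.
Numerically y/x = 0.818115, so x* = 36/(16.06 + 11.95·0.818115) = 1.3934 and y* = 0.818115·1.3934 = 1.1399.

y* = 1.1399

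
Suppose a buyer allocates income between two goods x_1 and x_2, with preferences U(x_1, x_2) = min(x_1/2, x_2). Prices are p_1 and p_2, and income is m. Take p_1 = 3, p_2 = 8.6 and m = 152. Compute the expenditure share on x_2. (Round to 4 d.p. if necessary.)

share on x_2 = 0.589

With perfect complements, no substitution: consume in ratio x_1:x_2 = 2:1.
Budget: p_1·x_1 + p_2·(1/2)·x_1 = m, so (2·p_1 + p_2)·x_1 = 2·m.
Demand: x_1*(p_1,p_2,m) = 2·m/(2·p_1 + p_2), x_2* = m/(2·p_1 + p_2).
Here 2·3 + 8.6 = 14.6, giving x_1* = 20.8219 and x_2* = 10.411.
Expenditure on x_2: 8.6·10.411 = 89.5342; share = 0.589.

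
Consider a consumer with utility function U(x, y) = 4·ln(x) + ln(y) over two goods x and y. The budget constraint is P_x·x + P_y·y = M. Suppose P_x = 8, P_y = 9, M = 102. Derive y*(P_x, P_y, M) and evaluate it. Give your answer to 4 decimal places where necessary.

The MRS is 4·y/x. Set MRS = P_x/P_y.
Rearranging, P_y·y = (1/4)·P_x·x. Substituting into the budget gives P_x·x·(1 + (1/4)) = M.
Demand: x*(P_x,P_y,M) = 0.8·M/P_x and y* = 0.2·M/P_y.
At P_x=8, P_y=9, M=102: y* = 0.2·102/9 = 2.2667.

y* = 2.2667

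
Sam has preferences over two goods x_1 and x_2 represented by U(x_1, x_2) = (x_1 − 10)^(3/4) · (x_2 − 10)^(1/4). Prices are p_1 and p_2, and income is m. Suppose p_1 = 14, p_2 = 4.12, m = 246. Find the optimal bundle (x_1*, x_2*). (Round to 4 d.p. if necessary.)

x_1* = 13.4714, x_2* = 13.932

MRS = 3·(x_2−10)/(x_1−10). Tangency with p_1/p_2 gives x_2−10 = (1/3)·(p_1/p_2)·(x_1−10).
Substituting into the budget: x_1* = 10 + 0.75·(m − 10·p_1 − 10·p_2)/p_1, and x_2* = 10 + 0.25·(…)/p_2.
Discretionary income = 246 − 10·14 − 10·4.12 = 64.8; x_1* = 10 + 0.75·64.8/14 = 13.4714; x_2* = 10 + 0.25·64.8/4.12 = 13.932.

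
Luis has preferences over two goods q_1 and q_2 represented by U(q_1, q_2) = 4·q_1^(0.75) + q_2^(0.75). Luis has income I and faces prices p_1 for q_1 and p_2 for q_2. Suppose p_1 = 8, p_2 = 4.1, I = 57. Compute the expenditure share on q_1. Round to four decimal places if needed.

MRS = MU_q_1/MU_q_2 = 4·(q_2/q_1)^(0.25). Set equal to p_1/p_2.
Hence q_2/q_1 = ((1/4)·p_1/p_2)^(1/(0.25)), i.e. raised to the 4 power.
With the ratio pinned down, the budget gives q_1* = I/(p_1 + p_2·(q_2/q_1)) and q_2* = (q_2/q_1)·q_1*.
Numerically q_2/q_1 = 0.056622, so q_1* = 57/(8 + 4.1·0.056622) = 6.9241 and q_2* = 0.056622·6.9241 = 0.3921.
Expenditure on q_1: 8·6.9241 = 55.3926; share = 0.9718.

share on q_1 = 0.9718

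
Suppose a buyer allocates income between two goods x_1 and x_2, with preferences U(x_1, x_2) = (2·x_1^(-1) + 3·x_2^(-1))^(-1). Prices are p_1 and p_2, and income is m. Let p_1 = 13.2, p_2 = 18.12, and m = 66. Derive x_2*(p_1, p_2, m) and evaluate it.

MRS = MU_x_1/MU_x_2 = (2/3)·(x_2/x_1)^(2). Set equal to p_1/p_2.
Hence x_2/x_1 = ((3/2)·p_1/p_2)^(1/(2)), i.e. raised to the 0.5 power.
Substitute x_2 = (x_2/x_1)·x_1 into the budget: x_1* = m/(p_1 + p_2·(x_2/x_1)).
Numerically x_2/x_1 = 1.04533, so x_1* = 66/(13.2 + 18.12·1.04533) = 2.0534 and x_2* = 1.04533·2.0534 = 2.1465.

x_2* = 2.1465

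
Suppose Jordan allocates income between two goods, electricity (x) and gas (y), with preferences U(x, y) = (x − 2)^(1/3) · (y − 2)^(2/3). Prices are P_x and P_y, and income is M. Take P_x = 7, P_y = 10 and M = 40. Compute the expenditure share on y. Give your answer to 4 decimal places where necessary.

share on y = 0.6

Let x' = x−2, y' = y−2. MRS = (1/2)·y'/x' = P_x/P_y.
Substituting into the budget: x* = 2 + 1/3·(M − 2·P_x − 2·P_y)/P_x, and y* = 2 + 2/3·(…)/P_y.
Discretionary income = 40 − 2·7 − 2·10 = 6; x* = 2 + 1/3·6/7 = 2.2857; y* = 2 + 2/3·6/10 = 2.4.
Expenditure on y: 10·2.4 = 24; share = 0.6.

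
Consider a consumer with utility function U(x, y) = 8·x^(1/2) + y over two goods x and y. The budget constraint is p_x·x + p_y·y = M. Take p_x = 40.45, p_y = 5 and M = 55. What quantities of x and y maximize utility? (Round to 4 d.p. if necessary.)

x* = 0.2445, y* = 9.0222

Set MRS = p_x/p_y: 4·x^(−1/2) = p_x/p_y.
Thus x* = (4·p_y/p_x)² — independent of M — with the rest of income spent on y.
Plugging in: x* = (4·5/40.45)² = 0.2445, y* = 9.0222.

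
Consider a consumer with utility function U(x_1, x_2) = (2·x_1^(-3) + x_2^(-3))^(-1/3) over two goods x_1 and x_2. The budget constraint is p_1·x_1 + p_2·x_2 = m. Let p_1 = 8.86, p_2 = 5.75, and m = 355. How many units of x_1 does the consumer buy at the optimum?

x_1* = 24.9174

MU_x_1 ∝ 2·x_1^(-4), MU_x_2 ∝ x_2^(-4), so MRS = 2·(x_2/x_1)^(4) = p_1/p_2.
Solve for the ratio: x_2/x_1 = [(1/2)·p_1/p_2]^(0.25).
Substitute x_2 = (x_2/x_1)·x_1 into the budget: x_1* = m/(p_1 + p_2·(x_2/x_1)).
Numerically x_2/x_1 = 0.93688, so x_1* = 355/(8.86 + 5.75·0.93688) = 24.9174.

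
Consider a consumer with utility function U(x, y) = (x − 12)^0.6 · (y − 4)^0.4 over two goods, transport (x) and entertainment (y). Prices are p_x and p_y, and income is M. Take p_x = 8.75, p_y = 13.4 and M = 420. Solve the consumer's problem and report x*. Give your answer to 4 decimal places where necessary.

MRS = (3/2)·(y−4)/(x−12). Tangency with p_x/p_y gives y−4 = (2/3)·(p_x/p_y)·(x−12).
Substituting into the budget: x* = 12 + 0.6·(M − 12·p_x − 4·p_y)/p_x, and y* = 4 + 0.4·(…)/p_y.
Discretionary income = 420 − 12·8.75 − 4·13.4 = 261.4; x* = 12 + 0.6·261.4/8.75 = 29.9246.

x* = 29.9246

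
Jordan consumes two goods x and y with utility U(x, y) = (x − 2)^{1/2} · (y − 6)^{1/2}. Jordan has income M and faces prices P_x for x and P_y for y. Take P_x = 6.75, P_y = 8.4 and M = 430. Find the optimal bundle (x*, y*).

This is Cobb-Douglas in (x−2, y−6): tangency gives 0.5·P_y·(y−6) = 0.5·P_x·(x−2).
Substituting into the budget: x* = 2 + 0.5·(M − 2·P_x − 6·P_y)/P_x, and y* = 6 + 0.5·(…)/P_y.
Discretionary income = 430 − 2·6.75 − 6·8.4 = 366.1; x* = 2 + 0.5·366.1/6.75 = 29.1185; y* = 6 + 0.5·366.1/8.4 = 27.7917.

x* = 29.1185, y* = 27.7917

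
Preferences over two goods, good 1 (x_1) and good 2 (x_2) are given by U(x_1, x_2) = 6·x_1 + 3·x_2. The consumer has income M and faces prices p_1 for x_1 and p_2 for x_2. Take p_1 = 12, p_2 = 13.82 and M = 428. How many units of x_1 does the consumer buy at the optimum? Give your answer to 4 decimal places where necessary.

x_1* = 35.6667

Perfect substitutes: compare marginal utility per dollar. 6/p_1 vs 3/p_2 → 0.5 vs 0.2171.
x_1 gives more utility per dollar, so spend all income on x_1: x_1* = M/p_1, x_2* = 0.
Numerically: x_1* = 35.6667, x_2* = 0.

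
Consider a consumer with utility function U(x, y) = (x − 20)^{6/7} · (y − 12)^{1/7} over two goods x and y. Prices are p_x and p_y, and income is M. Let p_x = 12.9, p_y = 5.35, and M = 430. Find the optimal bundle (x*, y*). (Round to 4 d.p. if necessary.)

x* = 27.1628, y* = 14.8785

This is Cobb-Douglas in (x−20, y−12): tangency gives 6/7·p_y·(y−12) = 1/7·p_x·(x−20).
Substituting into the budget: x* = 20 + 6/7·(M − 20·p_x − 12·p_y)/p_x, and y* = 12 + 1/7·(…)/p_y.
Discretionary income = 430 − 20·12.9 − 12·5.35 = 107.8; x* = 20 + 6/7·107.8/12.9 = 27.1628; y* = 12 + 1/7·107.8/5.35 = 14.8785.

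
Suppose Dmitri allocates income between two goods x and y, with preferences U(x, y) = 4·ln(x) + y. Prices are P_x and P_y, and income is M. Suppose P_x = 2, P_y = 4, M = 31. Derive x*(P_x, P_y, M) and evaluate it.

x* = 8

So x*(P_x,P_y) = 4·P_y/P_x, independent of income; and y* = (M − 4·P_y)/P_y.
At the given prices: x* = 4·4/2 = 8.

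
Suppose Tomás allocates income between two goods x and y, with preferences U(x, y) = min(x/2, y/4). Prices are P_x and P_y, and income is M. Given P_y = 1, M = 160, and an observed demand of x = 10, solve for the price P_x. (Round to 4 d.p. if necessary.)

Leontief preferences: the optimum is at the kink where x/2 = y/4, i.e. y = 2·x.
Budget: P_x·x + P_y·2·x = M, so (2·P_x + 4·P_y)·x = 2·M.
Demand: x*(P_x,P_y,M) = 2·M/(2·P_x + 4·P_y), y* = 4·M/(2·P_x + 4·P_y).
Set x* = 10 in the demand function and solve for P_x: P_x = 14.

P_x = 14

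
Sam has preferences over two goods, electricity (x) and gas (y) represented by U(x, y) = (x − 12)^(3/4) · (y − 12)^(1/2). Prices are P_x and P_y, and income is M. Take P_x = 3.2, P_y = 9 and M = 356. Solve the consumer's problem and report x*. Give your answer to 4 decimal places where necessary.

Substituting into the budget: x* = 12 + 0.6·(M − 12·P_x − 12·P_y)/P_x, and y* = 12 + 0.4·(…)/P_y.
Discretionary income = 356 − 12·3.2 − 12·9 = 209.6; x* = 12 + 0.6·209.6/3.2 = 51.3.

x* = 51.3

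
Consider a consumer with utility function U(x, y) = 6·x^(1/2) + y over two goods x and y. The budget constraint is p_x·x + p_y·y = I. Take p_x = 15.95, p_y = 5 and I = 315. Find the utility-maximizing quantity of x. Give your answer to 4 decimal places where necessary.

x* = 0.8844

Set MRS = p_x/p_y: 3·x^(−1/2) = p_x/p_y.
Solve: √x = 3·p_y/p_x, so x*(p_x,p_y) = (3·p_y/p_x)², and y* = (I − p_x·x*)/p_y.
Plugging in: x* = (3·5/15.95)² = 0.8844.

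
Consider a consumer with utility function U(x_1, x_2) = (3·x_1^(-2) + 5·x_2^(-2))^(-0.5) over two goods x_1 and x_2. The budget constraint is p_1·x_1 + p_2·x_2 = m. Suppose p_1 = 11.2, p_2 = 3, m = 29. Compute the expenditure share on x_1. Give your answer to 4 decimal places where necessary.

share on x_1 = 0.6699

MU_x_1 ∝ 3·x_1^(-3), MU_x_2 ∝ 5·x_2^(-3), so MRS = (3/5)·(x_2/x_1)^(3) = p_1/p_2.
Hence x_2/x_1 = ((5/3)·p_1/p_2)^(1/(3)), i.e. raised to the 1/3 power.
With the ratio pinned down, the budget gives x_1* = m/(p_1 + p_2·(x_2/x_1)) and x_2* = (x_2/x_1)·x_1*.
Numerically x_2/x_1 = 1.839283, so x_1* = 29/(11.2 + 3·1.839283) = 1.7347 and x_2* = 1.839283·1.7347 = 3.1906.
Expenditure on x_1: 11.2·1.7347 = 19.4283; share = 0.6699.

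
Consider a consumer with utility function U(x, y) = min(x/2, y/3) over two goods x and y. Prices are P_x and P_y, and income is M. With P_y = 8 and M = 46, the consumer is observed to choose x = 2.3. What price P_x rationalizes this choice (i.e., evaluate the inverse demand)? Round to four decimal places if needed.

With perfect complements, no substitution: consume in ratio x:y = 2:3.
Budget: P_x·x + P_y·(3/2)·x = M, so (2·P_x + 3·P_y)·x = 2·M.
Demand: x*(P_x,P_y,M) = 2·M/(2·P_x + 3·P_y), y* = 3·M/(2·P_x + 3·P_y).
Set x* = 2.3 in the demand function and solve for P_x: P_x = 8.

P_x = 8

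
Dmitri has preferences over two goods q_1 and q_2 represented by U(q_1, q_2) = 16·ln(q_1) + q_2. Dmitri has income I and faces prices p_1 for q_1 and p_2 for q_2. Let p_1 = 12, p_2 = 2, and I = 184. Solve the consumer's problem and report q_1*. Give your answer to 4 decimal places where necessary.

q_1* = 2.6667

Set MRS = p_1/p_2: (16/q_1)/1 = p_1/p_2.
So q_1*(p_1,p_2) = 16·p_2/p_1, independent of income; and q_2* = (I − 16·p_2)/p_2.
At the given prices: q_1* = 16·2/12 = 2.6667.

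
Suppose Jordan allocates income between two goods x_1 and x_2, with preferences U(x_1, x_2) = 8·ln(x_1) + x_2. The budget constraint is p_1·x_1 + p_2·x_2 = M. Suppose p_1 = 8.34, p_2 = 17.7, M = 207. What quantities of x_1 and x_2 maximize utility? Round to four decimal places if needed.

Set MRS = p_1/p_2: (8/x_1)/1 = p_1/p_2.
So x_1*(p_1,p_2) = 8·p_2/p_1, independent of income; and x_2* = (M − 8·p_2)/p_2.
At the given prices: x_1* = 8·17.7/8.34 = 16.9784, and x_2* = 3.6949.

x_1* = 16.9784, x_2* = 3.6949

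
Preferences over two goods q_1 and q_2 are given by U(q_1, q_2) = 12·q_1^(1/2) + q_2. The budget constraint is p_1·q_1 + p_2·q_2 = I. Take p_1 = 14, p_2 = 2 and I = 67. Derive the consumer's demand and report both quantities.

Utility is quasi-linear in q_2; the FOC for q_1 is 6/√q_1 = p_1/p_2.
Solve: √q_1 = 6·p_2/p_1, so q_1*(p_1,p_2) = (6·p_2/p_1)², and q_2* = (I − p_1·q_1*)/p_2.
Plugging in: q_1* = (6·2/14)² = 0.7347, q_2* = 28.3571.

q_1* = 0.7347, q_2* = 28.3571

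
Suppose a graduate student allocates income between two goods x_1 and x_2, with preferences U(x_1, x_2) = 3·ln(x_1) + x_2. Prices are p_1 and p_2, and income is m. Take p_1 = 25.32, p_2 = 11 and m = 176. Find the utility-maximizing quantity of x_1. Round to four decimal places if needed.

MU_x_1 = 3/x_1, MU_x_2 = 1. Tangency: 3/x_1 = p_1/p_2.
So x_1*(p_1,p_2) = 3·p_2/p_1, independent of income; and x_2* = (m − 3·p_2)/p_2.
At the given prices: x_1* = 3·11/25.32 = 1.3033.

x_1* = 1.3033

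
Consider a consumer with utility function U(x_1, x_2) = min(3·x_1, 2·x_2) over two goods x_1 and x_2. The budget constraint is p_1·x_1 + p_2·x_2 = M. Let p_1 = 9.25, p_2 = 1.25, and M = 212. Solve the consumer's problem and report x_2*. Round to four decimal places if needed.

Leontief preferences: the optimum is at the kink where x_1/2 = x_2/3, i.e. x_2 = (3/2)·x_1.
Budget: p_1·x_1 + p_2·(3/2)·x_1 = M, so (2·p_1 + 3·p_2)·x_1 = 2·M.
Demand: x_1*(p_1,p_2,M) = 2·M/(2·p_1 + 3·p_2), x_2* = 3·M/(2·p_1 + 3·p_2).
Here 2·9.25 + 3·1.25 = 22.25, giving x_2* = 28.5843.

x_2* = 28.5843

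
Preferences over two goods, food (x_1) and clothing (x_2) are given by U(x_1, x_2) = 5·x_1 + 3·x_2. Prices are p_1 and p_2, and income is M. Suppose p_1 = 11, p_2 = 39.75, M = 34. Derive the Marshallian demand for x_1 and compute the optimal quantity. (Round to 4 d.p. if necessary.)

Perfect substitutes: compare marginal utility per dollar. 5/p_1 vs 3/p_2 → 0.4545 vs 0.0755.
x_1 gives more utility per dollar, so spend all income on x_1: x_1* = M/p_1, x_2* = 0.
Numerically: x_1* = 3.0909, x_2* = 0.

x_1* = 3.0909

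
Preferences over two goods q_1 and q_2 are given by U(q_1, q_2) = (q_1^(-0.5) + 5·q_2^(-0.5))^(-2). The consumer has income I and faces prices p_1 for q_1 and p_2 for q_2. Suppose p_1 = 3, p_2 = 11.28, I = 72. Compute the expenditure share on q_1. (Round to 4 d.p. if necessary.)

From the CES first-order condition, (1/5)·(q_2/q_1)^(1.5) = p_1/p_2.
Hence q_2/q_1 = (5·p_1/p_2)^(1/(1.5)), i.e. raised to the 2/3 power.
Substitute q_2 = (q_2/q_1)·q_1 into the budget: q_1* = I/(p_1 + p_2·(q_2/q_1)).
Numerically q_2/q_1 = 1.209265, so q_1* = 72/(3 + 11.28·1.209265) = 4.3268 and q_2* = 1.209265·4.3268 = 5.2322.
Expenditure on q_1: 3·4.3268 = 12.9804; share = 0.1803.

share on q_1 = 0.1803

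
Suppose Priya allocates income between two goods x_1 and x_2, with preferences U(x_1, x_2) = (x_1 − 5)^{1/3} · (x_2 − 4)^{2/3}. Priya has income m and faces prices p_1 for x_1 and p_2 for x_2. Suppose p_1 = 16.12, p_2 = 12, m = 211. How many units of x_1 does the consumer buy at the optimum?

x_1* = 6.7039

Let x_1' = x_1−5, x_2' = x_2−4. MRS = (1/2)·x_2'/x_1' = p_1/p_2.
Substituting into the budget: x_1* = 5 + 1/3·(m − 5·p_1 − 4·p_2)/p_1, and x_2* = 4 + 2/3·(…)/p_2.
Discretionary income = 211 − 5·16.12 − 4·12 = 82.4; x_1* = 5 + 1/3·82.4/16.12 = 6.7039.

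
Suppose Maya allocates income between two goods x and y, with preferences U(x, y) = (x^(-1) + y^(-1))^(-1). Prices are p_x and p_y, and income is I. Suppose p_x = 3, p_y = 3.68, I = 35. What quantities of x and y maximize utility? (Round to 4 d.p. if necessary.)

x* = 5.5357, y* = 4.9981

From the CES first-order condition, (y/x)^(2) = p_x/p_y.
Solve for the ratio: y/x = [p_x/p_y]^(0.5).
With the ratio pinned down, the budget gives x* = I/(p_x + p_y·(y/x)) and y* = (y/x)·x*.
Numerically y/x = 0.902894, so x* = 35/(3 + 3.68·0.902894) = 5.5357 and y* = 0.902894·5.5357 = 4.9981.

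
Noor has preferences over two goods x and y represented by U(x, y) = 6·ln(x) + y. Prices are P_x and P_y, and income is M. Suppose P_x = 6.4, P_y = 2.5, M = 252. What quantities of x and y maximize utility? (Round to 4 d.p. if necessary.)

x* = 2.3438, y* = 94.8

At the given prices: x* = 6·2.5/6.4 = 2.3438, and y* = 94.8.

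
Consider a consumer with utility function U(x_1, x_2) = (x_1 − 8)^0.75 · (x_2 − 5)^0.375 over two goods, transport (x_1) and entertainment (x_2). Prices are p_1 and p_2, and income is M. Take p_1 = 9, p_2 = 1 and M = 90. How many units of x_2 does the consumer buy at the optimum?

x_2* = 9.3333

This is Cobb-Douglas in (x_1−8, x_2−5): tangency gives 0.75·p_2·(x_2−5) = 0.375·p_1·(x_1−8).
Substituting into the budget: x_1* = 8 + 2/3·(M − 8·p_1 − 5·p_2)/p_1, and x_2* = 5 + 1/3·(…)/p_2.
Discretionary income = 90 − 8·9 − 5·1 = 13; x_2* = 5 + 1/3·13/1 = 9.3333.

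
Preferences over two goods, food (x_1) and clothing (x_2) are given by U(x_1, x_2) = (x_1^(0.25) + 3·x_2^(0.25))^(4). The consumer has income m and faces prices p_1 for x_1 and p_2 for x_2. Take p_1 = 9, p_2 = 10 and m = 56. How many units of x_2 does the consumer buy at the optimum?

Substitute x_2 = (x_2/x_1)·x_1 into the budget: x_1* = m/(p_1 + p_2·(x_2/x_1)).
Numerically x_2/x_1 = 3.759687, so x_1* = 56/(9 + 10·3.759687) = 1.2018 and x_2* = 3.759687·1.2018 = 4.5184.

x_2* = 4.5184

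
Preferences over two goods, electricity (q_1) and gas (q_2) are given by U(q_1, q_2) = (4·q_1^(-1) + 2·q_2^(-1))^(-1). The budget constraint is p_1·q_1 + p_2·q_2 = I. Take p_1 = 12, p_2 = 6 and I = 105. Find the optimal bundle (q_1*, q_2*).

q_1* = 5.8333, q_2* = 5.8333

MRS = MU_q_1/MU_q_2 = 2·(q_2/q_1)^(2). Set equal to p_1/p_2.
Solve for the ratio: q_2/q_1 = [(1/2)·p_1/p_2]^(0.5).
With the ratio pinned down, the budget gives q_1* = I/(p_1 + p_2·(q_2/q_1)) and q_2* = (q_2/q_1)·q_1*.
Numerically q_2/q_1 = 1, so q_1* = 105/(12 + 6·1) = 5.8333 and q_2* = 1·5.8333 = 5.8333.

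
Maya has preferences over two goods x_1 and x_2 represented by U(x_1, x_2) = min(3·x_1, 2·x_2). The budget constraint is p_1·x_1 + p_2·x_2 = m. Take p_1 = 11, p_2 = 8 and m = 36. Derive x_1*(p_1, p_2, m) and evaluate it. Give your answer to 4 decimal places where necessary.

x_1* = 1.5652

Leontief preferences: the optimum is at the kink where x_1/2 = x_2/3, i.e. x_2 = (3/2)·x_1.
Budget: p_1·x_1 + p_2·(3/2)·x_1 = m, so (2·p_1 + 3·p_2)·x_1 = 2·m.
Demand: x_1*(p_1,p_2,m) = 2·m/(2·p_1 + 3·p_2), x_2* = 3·m/(2·p_1 + 3·p_2).
Here 2·11 + 3·8 = 46, giving x_1* = 1.5652.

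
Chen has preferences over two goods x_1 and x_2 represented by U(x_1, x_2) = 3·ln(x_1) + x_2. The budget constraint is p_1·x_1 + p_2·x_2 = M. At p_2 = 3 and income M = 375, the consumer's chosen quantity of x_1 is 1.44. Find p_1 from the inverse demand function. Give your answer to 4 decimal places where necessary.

p_1 = 6.25

Set MRS = p_1/p_2: (3/x_1)/1 = p_1/p_2.
So x_1*(p_1,p_2) = 3·p_2/p_1, independent of income; and x_2* = (M − 3·p_2)/p_2.
Set x_1* = 1.44 in the demand function and solve for p_1: p_1 = 6.25.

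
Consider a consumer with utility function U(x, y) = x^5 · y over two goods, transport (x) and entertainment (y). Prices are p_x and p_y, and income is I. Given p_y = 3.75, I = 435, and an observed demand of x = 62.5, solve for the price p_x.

MU_x/MU_y = (5·y)/(x); tangency sets this equal to p_x/p_y.
Rearranging, p_y·y = (1/5)·p_x·x. Substituting into the budget gives p_x·x·(1 + (1/5)) = I.
Demand: x*(p_x,p_y,I) = 5/6·I/p_x and y* = 1/6·I/p_y.
Set x* = 62.5 in the demand function and solve for p_x: p_x = 5.8.

p_x = 5.8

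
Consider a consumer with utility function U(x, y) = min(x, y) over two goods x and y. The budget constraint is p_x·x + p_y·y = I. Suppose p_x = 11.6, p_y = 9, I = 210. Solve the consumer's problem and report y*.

Leontief preferences: the optimum is at the kink where x/1 = y/1, i.e. y = x.
Budget: p_x·x + p_y·x = I, so (p_x + p_y)·x = I.
Demand: x*(p_x,p_y,I) = I/(p_x + p_y), y* = I/(p_x + p_y).
Here 11.6 + 9 = 20.6, giving y* = 10.1942.

y* = 10.1942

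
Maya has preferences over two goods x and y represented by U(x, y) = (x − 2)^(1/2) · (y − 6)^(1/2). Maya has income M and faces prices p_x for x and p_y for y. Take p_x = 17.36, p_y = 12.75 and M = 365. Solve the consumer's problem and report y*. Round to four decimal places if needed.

y* = 15.9522

This is Cobb-Douglas in (x−2, y−6): tangency gives 0.5·p_y·(y−6) = 0.5·p_x·(x−2).
Substituting into the budget: x* = 2 + 0.5·(M − 2·p_x − 6·p_y)/p_x, and y* = 6 + 0.5·(…)/p_y.
Discretionary income = 365 − 2·17.36 − 6·12.75 = 253.78; y* = 6 + 0.5·253.78/12.75 = 15.9522.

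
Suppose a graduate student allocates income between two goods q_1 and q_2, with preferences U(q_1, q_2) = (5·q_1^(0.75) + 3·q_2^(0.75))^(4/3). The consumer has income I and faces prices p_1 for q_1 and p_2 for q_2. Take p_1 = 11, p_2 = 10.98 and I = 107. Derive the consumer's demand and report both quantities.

Substitute q_2 = (q_2/q_1)·q_1 into the budget: q_1* = I/(p_1 + p_2·(q_2/q_1)).
Numerically q_2/q_1 = 0.130547, so q_1* = 107/(11 + 10.98·0.130547) = 8.6058 and q_2* = 0.130547·8.6058 = 1.1235.

q_1* = 8.6058, q_2* = 1.1235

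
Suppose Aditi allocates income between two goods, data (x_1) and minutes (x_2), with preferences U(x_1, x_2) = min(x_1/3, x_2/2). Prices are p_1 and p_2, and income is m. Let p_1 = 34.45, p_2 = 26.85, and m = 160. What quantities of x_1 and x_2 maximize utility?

Demand: x_1*(p_1,p_2,m) = 3·m/(3·p_1 + 2·p_2), x_2* = 2·m/(3·p_1 + 2·p_2).
Here 3·34.45 + 2·26.85 = 157.05, giving x_1* = 3.0564 and x_2* = 2.0376.

x_1* = 3.0564, x_2* = 2.0376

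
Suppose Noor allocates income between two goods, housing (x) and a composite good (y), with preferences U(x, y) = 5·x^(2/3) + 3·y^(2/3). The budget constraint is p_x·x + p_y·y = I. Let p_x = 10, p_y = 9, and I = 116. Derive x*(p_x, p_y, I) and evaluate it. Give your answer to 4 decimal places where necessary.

x* = 9.1579

Substitute y = (y/x)·x into the budget: x* = I/(p_x + p_y·(y/x)).
Numerically y/x = 0.296296, so x* = 116/(10 + 9·0.296296) = 9.1579.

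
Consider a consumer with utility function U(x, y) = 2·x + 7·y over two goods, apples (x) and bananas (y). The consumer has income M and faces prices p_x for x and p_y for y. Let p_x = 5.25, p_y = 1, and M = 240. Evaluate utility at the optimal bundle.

V = 1680

Linear utility — the consumer picks whichever good has higher MU/price: 2/5.25 = 0.381 vs 7/1 = 7.
y gives more utility per dollar, so spend all income on y: y* = M/p_y, x* = 0.
Numerically: x* = 0, y* = 240.
Utility at the optimum: U(0, 240) = 1680.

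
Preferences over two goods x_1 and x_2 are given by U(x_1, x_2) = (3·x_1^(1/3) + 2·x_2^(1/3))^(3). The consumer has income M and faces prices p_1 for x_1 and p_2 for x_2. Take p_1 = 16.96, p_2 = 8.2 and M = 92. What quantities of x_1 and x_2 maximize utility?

MU_x_1 ∝ 3·x_1^(-2/3), MU_x_2 ∝ 2·x_2^(-2/3), so MRS = (3/2)·(x_2/x_1)^(2/3) = p_1/p_2.
Solve for the ratio: x_2/x_1 = [(2/3)·p_1/p_2]^(1.5).
Substitute x_2 = (x_2/x_1)·x_1 into the budget: x_1* = M/(p_1 + p_2·(x_2/x_1)).
Numerically x_2/x_1 = 1.619128, so x_1* = 92/(16.96 + 8.2·1.619128) = 3.0426 and x_2* = 1.619128·3.0426 = 4.9264.

x_1* = 3.0426, x_2* = 4.9264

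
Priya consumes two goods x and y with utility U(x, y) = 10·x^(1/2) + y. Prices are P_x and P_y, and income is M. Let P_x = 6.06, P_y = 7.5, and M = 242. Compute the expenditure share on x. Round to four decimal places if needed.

Thus x* = (5·P_y/P_x)² — independent of M — with the rest of income spent on y.
Plugging in: x* = (5·7.5/6.06)² = 38.2928, y* = 1.3261.
Expenditure on x: 6.06·38.2928 = 232.0545; share = 0.9589.

share on x = 0.9589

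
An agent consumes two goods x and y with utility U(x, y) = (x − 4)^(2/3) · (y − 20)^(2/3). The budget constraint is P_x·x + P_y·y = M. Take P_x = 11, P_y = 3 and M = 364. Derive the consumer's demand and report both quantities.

x* = 15.8182, y* = 63.3333

Discretionary income = 364 − 4·11 − 20·3 = 260; x* = 4 + 0.5·260/11 = 15.8182; y* = 20 + 0.5·260/3 = 63.3333.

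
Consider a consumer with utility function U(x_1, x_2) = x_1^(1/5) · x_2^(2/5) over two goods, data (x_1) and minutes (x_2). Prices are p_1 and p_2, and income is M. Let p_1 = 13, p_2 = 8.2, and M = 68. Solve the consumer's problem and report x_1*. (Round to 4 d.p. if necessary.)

MU_x_1/MU_x_2 = (0.2·x_2)/(0.4·x_1); tangency sets this equal to p_1/p_2.
So 0.2·p_2·x_2 = 0.4·p_1·x_1; combined with the budget, a share 1/3 of income goes to x_1.
Demand: x_1*(p_1,p_2,M) = 1/3·M/p_1 and x_2* = 2/3·M/p_2.
At p_1=13, p_2=8.2, M=68: x_1* = 1/3·68/13 = 1.7436.

x_1* = 1.7436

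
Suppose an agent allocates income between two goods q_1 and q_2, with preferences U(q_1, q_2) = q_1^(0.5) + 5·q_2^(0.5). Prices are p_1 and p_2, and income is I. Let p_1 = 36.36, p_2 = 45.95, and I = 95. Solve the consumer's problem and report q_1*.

q_1* = 0.1257

MU_q_1 ∝ q_1^(-0.5), MU_q_2 ∝ 5·q_2^(-0.5), so MRS = (1/5)·(q_2/q_1)^(0.5) = p_1/p_2.
Solve for the ratio: q_2/q_1 = [5·p_1/p_2]^(2).
Substitute q_2 = (q_2/q_1)·q_1 into the budget: q_1* = I/(p_1 + p_2·(q_2/q_1)).
Numerically q_2/q_1 = 15.65369, so q_1* = 95/(36.36 + 45.95·15.65369) = 0.1257.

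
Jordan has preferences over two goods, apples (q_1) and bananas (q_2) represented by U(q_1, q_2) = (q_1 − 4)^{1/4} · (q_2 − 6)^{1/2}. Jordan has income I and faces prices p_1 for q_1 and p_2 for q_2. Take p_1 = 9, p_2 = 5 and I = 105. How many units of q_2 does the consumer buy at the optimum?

q_2* = 11.2

Substituting into the budget: q_1* = 4 + 1/3·(I − 4·p_1 − 6·p_2)/p_1, and q_2* = 6 + 2/3·(…)/p_2.
Discretionary income = 105 − 4·9 − 6·5 = 39; q_2* = 6 + 2/3·39/5 = 11.2.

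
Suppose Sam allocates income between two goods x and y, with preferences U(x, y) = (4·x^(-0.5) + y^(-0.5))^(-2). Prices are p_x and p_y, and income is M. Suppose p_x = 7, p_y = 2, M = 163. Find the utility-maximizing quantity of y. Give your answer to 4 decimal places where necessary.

y* = 16.8882

With the ratio pinned down, the budget gives x* = M/(p_x + p_y·(y/x)) and y* = (y/x)·x*.
Numerically y/x = 0.914826, so x* = 163/(7 + 2·0.914826) = 18.4605 and y* = 0.914826·18.4605 = 16.8882.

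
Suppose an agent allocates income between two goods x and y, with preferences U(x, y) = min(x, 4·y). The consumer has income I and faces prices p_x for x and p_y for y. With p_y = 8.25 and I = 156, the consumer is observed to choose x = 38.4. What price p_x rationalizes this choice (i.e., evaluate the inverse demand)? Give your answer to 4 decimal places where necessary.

p_x = 2

With perfect complements, no substitution: consume in ratio x:y = 4:1.
Budget: p_x·x + p_y·(1/4)·x = I, so (4·p_x + p_y)·x = 4·I.
Demand: x*(p_x,p_y,I) = 4·I/(4·p_x + p_y), y* = I/(4·p_x + p_y).
Set x* = 38.4 in the demand function and solve for p_x: p_x = 2.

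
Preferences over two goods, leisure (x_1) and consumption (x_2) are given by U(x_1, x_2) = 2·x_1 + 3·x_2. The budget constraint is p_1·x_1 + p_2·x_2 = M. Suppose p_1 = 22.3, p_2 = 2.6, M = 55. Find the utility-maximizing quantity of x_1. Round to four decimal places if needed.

x_1* = 0

Linear utility — the consumer picks whichever good has higher MU/price: 2/22.3 = 0.0897 vs 3/2.6 = 1.1538.
x_2 gives more utility per dollar, so spend all income on x_2: x_2* = M/p_2, x_1* = 0.
Numerically: x_1* = 0, x_2* = 21.1538.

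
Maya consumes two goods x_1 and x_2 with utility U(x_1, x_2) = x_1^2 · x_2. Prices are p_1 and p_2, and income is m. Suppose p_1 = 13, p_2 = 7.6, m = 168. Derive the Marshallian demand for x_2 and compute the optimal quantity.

The MRS is 2·x_2/x_1. Set MRS = p_1/p_2.
So 2·p_2·x_2 = p_1·x_1; combined with the budget, a share 2/3 of income goes to x_1.
Demand: x_1*(p_1,p_2,m) = 2/3·m/p_1 and x_2* = 1/3·m/p_2.
At p_1=13, p_2=7.6, m=168: x_2* = 1/3·168/7.6 = 7.3684.

x_2* = 7.3684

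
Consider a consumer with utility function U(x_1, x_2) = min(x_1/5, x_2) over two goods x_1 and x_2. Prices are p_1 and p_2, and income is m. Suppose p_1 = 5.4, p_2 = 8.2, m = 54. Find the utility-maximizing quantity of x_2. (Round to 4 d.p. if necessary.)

Demand: x_1*(p_1,p_2,m) = 5·m/(5·p_1 + p_2), x_2* = m/(5·p_1 + p_2).
Here 5·5.4 + 8.2 = 35.2, giving x_2* = 1.5341.

x_2* = 1.5341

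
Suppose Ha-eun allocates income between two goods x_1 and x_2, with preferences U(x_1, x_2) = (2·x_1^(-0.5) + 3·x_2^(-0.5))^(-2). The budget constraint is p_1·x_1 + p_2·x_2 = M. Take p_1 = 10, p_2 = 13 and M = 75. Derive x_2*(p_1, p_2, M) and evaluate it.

x_2* = 3.3952

MRS = MU_x_1/MU_x_2 = (2/3)·(x_2/x_1)^(1.5). Set equal to p_1/p_2.
Solve for the ratio: x_2/x_1 = [(3/2)·p_1/p_2]^(2/3).
With the ratio pinned down, the budget gives x_1* = M/(p_1 + p_2·(x_2/x_1)) and x_2* = (x_2/x_1)·x_1*.
Numerically x_2/x_1 = 1.100099, so x_1* = 75/(10 + 13·1.100099) = 3.0863 and x_2* = 1.100099·3.0863 = 3.3952.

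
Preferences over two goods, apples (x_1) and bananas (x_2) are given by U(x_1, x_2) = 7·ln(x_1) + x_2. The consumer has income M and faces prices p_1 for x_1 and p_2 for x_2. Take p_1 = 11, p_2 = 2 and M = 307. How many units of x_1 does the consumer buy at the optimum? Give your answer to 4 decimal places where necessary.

x_1* = 1.2727

MU_x_1 = 7/x_1, MU_x_2 = 1. Tangency: 7/x_1 = p_1/p_2.
So x_1*(p_1,p_2) = 7·p_2/p_1, independent of income; and x_2* = (M − 7·p_2)/p_2.
At the given prices: x_1* = 7·2/11 = 1.2727.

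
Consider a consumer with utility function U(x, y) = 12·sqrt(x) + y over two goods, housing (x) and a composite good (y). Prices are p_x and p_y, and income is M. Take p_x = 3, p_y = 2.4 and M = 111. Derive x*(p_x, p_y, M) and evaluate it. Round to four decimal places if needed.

x* = 23.04

Set MRS = p_x/p_y: 6·x^(−1/2) = p_x/p_y.
Thus x* = (6·p_y/p_x)² — independent of M — with the rest of income spent on y.
Plugging in: x* = (6·2.4/3)² = 23.04.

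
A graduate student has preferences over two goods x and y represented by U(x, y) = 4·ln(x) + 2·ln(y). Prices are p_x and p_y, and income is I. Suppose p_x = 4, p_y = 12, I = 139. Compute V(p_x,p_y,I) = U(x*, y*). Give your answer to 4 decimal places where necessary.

V = 15.2728

Tangency: MRS = 2·y/x = p_x/p_y.
So 4·p_y·y = 2·p_x·x; combined with the budget, a share 2/3 of income goes to x.
Demand: x*(p_x,p_y,I) = 2/3·I/p_x and y* = 1/3·I/p_y.
At p_x=4, p_y=12, I=139: x* = 2/3·139/4 = 23.1667, y* = 3.8611.
Utility at the optimum: U(23.1667, 3.8611) = 15.2728.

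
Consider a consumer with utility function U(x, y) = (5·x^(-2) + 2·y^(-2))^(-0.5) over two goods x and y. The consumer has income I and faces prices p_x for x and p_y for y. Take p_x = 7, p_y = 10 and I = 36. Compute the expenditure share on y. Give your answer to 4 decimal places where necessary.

share on y = 0.4831

MU_x ∝ 5·x^(-3), MU_y ∝ 2·y^(-3), so MRS = (5/2)·(y/x)^(3) = p_x/p_y.
Solve for the ratio: y/x = [(2/5)·p_x/p_y]^(1/3).
Substitute y = (y/x)·x into the budget: x* = I/(p_x + p_y·(y/x)).
Numerically y/x = 0.654213, so x* = 36/(7 + 10·0.654213) = 2.6584 and y* = 0.654213·2.6584 = 1.7391.
Expenditure on y: 10·1.7391 = 17.3914; share = 0.4831.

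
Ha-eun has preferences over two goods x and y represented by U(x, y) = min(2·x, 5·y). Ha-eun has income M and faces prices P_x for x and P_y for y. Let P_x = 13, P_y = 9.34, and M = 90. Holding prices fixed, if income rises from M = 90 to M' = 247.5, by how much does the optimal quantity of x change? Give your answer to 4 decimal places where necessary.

Leontief preferences: the optimum is at the kink where x/5 = y/2, i.e. y = (2/5)·x.
Budget: P_x·x + P_y·(2/5)·x = M, so (5·P_x + 2·P_y)·x = 5·M.
Demand: x*(P_x,P_y,M) = 5·M/(5·P_x + 2·P_y), y* = 2·M/(5·P_x + 2·P_y).
Here 5·13 + 2·9.34 = 83.68, giving x* = 5.3776.
At M' = 247.5: x* = 14.7885. Change: 14.7885 − 5.3776 = 9.4109.

Δx* = 9.4109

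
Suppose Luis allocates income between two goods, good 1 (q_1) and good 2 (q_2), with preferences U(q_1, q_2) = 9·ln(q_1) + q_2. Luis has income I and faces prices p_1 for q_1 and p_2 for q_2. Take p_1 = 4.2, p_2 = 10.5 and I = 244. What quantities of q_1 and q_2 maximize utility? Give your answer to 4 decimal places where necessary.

So q_1*(p_1,p_2) = 9·p_2/p_1, independent of income; and q_2* = (I − 9·p_2)/p_2.
At the given prices: q_1* = 9·10.5/4.2 = 22.5, and q_2* = 14.2381.

q_1* = 22.5, q_2* = 14.2381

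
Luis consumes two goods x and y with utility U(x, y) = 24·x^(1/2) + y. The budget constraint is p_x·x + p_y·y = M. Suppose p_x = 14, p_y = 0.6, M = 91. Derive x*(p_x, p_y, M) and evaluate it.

Set MRS = p_x/p_y: 12·x^(−1/2) = p_x/p_y.
Solve: √x = 12·p_y/p_x, so x*(p_x,p_y) = (12·p_y/p_x)², and y* = (M − p_x·x*)/p_y.
Plugging in: x* = (12·0.6/14)² = 0.2645.

x* = 0.2645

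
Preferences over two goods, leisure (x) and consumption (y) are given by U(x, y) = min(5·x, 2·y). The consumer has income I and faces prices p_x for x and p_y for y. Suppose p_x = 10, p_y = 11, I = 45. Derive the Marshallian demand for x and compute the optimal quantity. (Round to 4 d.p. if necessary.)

x* = 1.2

With perfect complements, no substitution: consume in ratio x:y = 2:5.
Budget: p_x·x + p_y·(5/2)·x = I, so (2·p_x + 5·p_y)·x = 2·I.
Demand: x*(p_x,p_y,I) = 2·I/(2·p_x + 5·p_y), y* = 5·I/(2·p_x + 5·p_y).
Here 2·10 + 5·11 = 75, giving x* = 1.2.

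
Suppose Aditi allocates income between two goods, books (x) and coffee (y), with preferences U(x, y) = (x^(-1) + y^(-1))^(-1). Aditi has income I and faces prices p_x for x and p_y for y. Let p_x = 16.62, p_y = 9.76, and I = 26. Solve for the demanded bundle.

x* = 0.8857, y* = 1.1557

Numerically y/x = 1.30494, so x* = 26/(16.62 + 9.76·1.30494) = 0.8857 and y* = 1.30494·0.8857 = 1.1557.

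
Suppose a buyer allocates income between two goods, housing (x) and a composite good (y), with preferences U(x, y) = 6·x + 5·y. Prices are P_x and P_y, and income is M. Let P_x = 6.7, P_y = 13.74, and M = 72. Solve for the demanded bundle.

x* = 10.7463, y* = 0

Linear utility — the consumer picks whichever good has higher MU/price: 6/6.7 = 0.8955 vs 5/13.74 = 0.3639.
x gives more utility per dollar, so spend all income on x: x* = M/P_x, y* = 0.
Numerically: x* = 10.7463, y* = 0.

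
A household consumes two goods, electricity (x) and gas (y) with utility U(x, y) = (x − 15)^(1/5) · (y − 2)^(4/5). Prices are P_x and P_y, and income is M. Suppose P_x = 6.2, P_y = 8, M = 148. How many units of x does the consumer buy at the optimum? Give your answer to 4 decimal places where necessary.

x* = 16.2581

Let x' = x−15, y' = y−2. MRS = (1/4)·y'/x' = P_x/P_y.
Substituting into the budget: x* = 15 + 0.2·(M − 15·P_x − 2·P_y)/P_x, and y* = 2 + 0.8·(…)/P_y.
Discretionary income = 148 − 15·6.2 − 2·8 = 39; x* = 15 + 0.2·39/6.2 = 16.2581.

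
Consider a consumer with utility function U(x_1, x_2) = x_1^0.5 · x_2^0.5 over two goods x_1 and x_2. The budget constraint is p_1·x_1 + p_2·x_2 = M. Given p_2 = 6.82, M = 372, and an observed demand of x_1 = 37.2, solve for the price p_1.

The MRS is x_2/x_1. Set MRS = p_1/p_2.
So 0.5·p_2·x_2 = 0.5·p_1·x_1; combined with the budget, a share 0.5 of income goes to x_1.
Demand: x_1*(p_1,p_2,M) = 0.5·M/p_1 and x_2* = 0.5·M/p_2.
Set x_1* = 37.2 in the demand function and solve for p_1: p_1 = 5.

p_1 = 5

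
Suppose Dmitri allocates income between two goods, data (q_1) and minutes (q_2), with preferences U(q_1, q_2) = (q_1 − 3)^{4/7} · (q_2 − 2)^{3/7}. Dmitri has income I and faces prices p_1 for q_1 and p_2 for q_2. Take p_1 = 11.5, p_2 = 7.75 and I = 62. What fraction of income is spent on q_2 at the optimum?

This is Cobb-Douglas in (q_1−3, q_2−2): tangency gives 4/7·p_2·(q_2−2) = 3/7·p_1·(q_1−3).
After buying the subsistence bundle (3, 2), a share 4/7 of the remaining income goes to q_1: q_1* = 3 + 4/7·(I − 3p_1 − 2p_2)/p_1.
Discretionary income = 62 − 3·11.5 − 2·7.75 = 12; q_1* = 3 + 4/7·12/11.5 = 3.5963; q_2* = 2 + 3/7·12/7.75 = 2.6636.
Expenditure on q_2: 7.75·2.6636 = 20.6429; share = 0.3329.

share on q_2 = 0.3329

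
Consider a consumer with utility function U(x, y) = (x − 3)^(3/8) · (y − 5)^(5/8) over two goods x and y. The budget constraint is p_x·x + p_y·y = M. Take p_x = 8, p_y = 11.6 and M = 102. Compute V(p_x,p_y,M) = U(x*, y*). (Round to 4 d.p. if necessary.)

V = 1.0228

MRS = (3/5)·(y−5)/(x−3). Tangency with p_x/p_y gives y−5 = (5/3)·(p_x/p_y)·(x−3).
Substituting into the budget: x* = 3 + 0.375·(M − 3·p_x − 5·p_y)/p_x, and y* = 5 + 0.625·(…)/p_y.
Discretionary income = 102 − 3·8 − 5·11.6 = 20; x* = 3 + 0.375·20/8 = 3.9375; y* = 5 + 0.625·20/11.6 = 6.0776.
Utility at the optimum: U(3.9375, 6.0776) = 1.0228.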